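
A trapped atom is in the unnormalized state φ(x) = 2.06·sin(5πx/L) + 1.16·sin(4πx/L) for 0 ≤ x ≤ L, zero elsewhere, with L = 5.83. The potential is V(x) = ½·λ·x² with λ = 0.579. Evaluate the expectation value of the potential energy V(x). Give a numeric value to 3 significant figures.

⟨V⟩ = ∫ V(x)·|φ|² dx / ∫|φ|² dx.
On 0 ≤ x ≤ L (j ≠ l): ∫sin²(jπx/L) dx = L/2, ∫sin(jπx/L)·sin(lπx/L) dx = 0; diagonal moments ∫x·sin²(jπx/L) dx = L²/4, ∫x²·sin²(jπx/L) dx = L³·(1/6 − 1/(4j²π²)); cross terms ∫x·sin(jπx/L)·sin(lπx/L) dx = 0 for j + l even and −4jlL²/(π²(j² − l²)²) for j + l odd, ∫x²·sin(jπx/L)·sin(lπx/L) dx = (−1)^(j+l)·4jlL³/(π²(j² − l²)²); higher powers the same way via product-to-sum and parts.
State is unnormalized: ∫|φ|² dx = 16.293, and ∫φ*·V(x)·φ dx = 25.634, so ⟨V⟩ = 25.634 / 16.293.
⟨V⟩ = 1.5733.

1.57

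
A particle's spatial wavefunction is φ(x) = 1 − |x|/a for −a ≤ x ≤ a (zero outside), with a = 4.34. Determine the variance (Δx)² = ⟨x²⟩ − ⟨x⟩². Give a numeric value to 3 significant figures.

1.88

Compute ⟨x⟩ and ⟨x²⟩ separately, then (Δx)² = ⟨x²⟩ − ⟨x⟩².
φ is even, so ∫ over [−a, a] = 2∫₀ᵃ with φ = 1 − x/a there: ∫₀ᵃ (1 − x/a)² dx = a/3, ∫₀ᵃ x²(1 − x/a)² dx = a³/30, ∫₀ᵃ x⁴(1 − x/a)² dx = a⁵/105.
Normalization: ∫|φ|² dx = 2.8933.
⟨x⟩ = 0.0000 and ⟨x²⟩ = 1.8836.
(Δx)² = 1.8836 − (0.0000)² = 1.8836.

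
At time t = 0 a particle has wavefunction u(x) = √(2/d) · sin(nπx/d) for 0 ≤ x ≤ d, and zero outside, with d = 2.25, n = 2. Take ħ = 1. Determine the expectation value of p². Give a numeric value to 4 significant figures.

7.798

p² u = −ħ² d²u/dx²; ⟨p²⟩ = −ħ² ∫ u*·u'' dx.
d/dx sin(nπx/d) = (nπ/d)·cos(nπx/d) and d²/dx² sin(nπx/d) = −(nπ/d)²·sin(nπx/d); on 0 ≤ x ≤ d, ∫sin²(nπx/d) dx = d/2 and ∫sin(nπx/d)·cos(nπx/d) dx = 0.
⟨p²⟩ = 7.7982.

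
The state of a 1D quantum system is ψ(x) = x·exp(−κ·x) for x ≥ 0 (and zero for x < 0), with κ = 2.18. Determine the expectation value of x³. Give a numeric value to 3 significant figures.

0.724

⟨x³⟩ = ∫ x³·|ψ|² dx / ∫|ψ|² dx (integrals over the domain).
Every integrand reduces to terms xʲ·e^(−2κx) on [0, ∞); use ∫₀^∞ xʲ·e^(−2κx) dx = j!/(2κ)^(j+1).
State is unnormalized: ∫|ψ|² dx = 0.024131, and ∫ψ*·x³·ψ dx = 0.017469, so ⟨x³⟩ = 0.017469 / 0.024131.
⟨x³⟩ = 0.72392.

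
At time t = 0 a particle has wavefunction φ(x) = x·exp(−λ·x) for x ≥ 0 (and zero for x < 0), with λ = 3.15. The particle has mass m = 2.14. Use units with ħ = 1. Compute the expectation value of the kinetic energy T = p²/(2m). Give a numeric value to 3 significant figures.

T = −(ħ²/2m) d²/dx², so ⟨T⟩ = −(ħ²/2m) ∫ φ*·φ'' dx / ∫|φ|² dx; with m = 2.14.
Differentiate x·exp(−λ·x) with the product rule; every integrand then reduces to terms xʲ·e^(−2λx) on [0, ∞), with ∫₀^∞ xʲ·e^(−2λx) dx = j!/(2λ)^(j+1).
State is unnormalized: ∫|φ|² dx = 0.0079985, and ∫φ*·(−ħ²/2m · φ'') dx = 0.018543, so ⟨T⟩ = 0.018543 / 0.0079985.
⟨T⟩ = 2.3183.

2.32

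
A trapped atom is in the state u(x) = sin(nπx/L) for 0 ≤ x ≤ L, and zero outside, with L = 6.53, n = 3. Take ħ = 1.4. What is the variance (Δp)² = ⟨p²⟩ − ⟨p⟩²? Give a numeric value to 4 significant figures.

Compute ⟨p⟩ and ⟨p²⟩ separately; (Δp)² = ⟨p²⟩ − ⟨p⟩².
d/dx sin(nπx/L) = (nπ/L)·cos(nπx/L) and d²/dx² sin(nπx/L) = −(nπ/L)²·sin(nπx/L); on 0 ≤ x ≤ L, ∫sin²(nπx/L) dx = L/2 and ∫sin(nπx/L)·cos(nπx/L) dx = 0.
Normalization: ∫|u|² dx = 3.2650.
⟨p⟩ = 0.0000 and ⟨p²⟩ = 4.0829.
(Δp)² = 4.0829 − (0.0000)² = 4.0829.

4.083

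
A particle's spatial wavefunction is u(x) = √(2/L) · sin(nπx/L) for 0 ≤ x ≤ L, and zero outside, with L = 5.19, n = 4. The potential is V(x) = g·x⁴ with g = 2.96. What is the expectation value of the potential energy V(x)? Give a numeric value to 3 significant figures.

416.

⟨V⟩ = ∫ V(x)·|u|² dx.
With sin²θ = (1 − cos2θ)/2 on 0 ≤ x ≤ L: ∫sin²(nπx/L) dx = L/2, ∫x·sin²(nπx/L) dx = L²/4, ∫x²·sin²(nπx/L) dx = L³·(1/6 − 1/(4n²π²)); higher powers xᵏ the same way, integrating xᵏ·cos(2nπx/L) by parts.
⟨V⟩ = 416.06.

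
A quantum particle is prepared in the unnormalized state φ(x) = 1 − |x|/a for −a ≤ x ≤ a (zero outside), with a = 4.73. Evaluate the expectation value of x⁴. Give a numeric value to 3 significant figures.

⟨x⁴⟩ = ∫ x⁴·|φ|² dx / ∫|φ|² dx (integrals over the domain).
φ is even, so ∫ over [−a, a] = 2∫₀ᵃ with φ = 1 − x/a there: ∫₀ᵃ (1 − x/a)² dx = a/3, ∫₀ᵃ x²(1 − x/a)² dx = a³/30, ∫₀ᵃ x⁴(1 − x/a)² dx = a⁵/105.
State is unnormalized: ∫|φ|² dx = 3.1533, and ∫φ*·x⁴·φ dx = 45.097, so ⟨x⁴⟩ = 45.097 / 3.1533.
⟨x⁴⟩ = 14.301.

14.3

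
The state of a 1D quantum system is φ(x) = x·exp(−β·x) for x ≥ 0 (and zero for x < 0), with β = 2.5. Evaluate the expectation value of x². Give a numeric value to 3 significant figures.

0.480

⟨x²⟩ = ∫ x²·|φ|² dx / ∫|φ|² dx (integrals over the domain).
Every integrand reduces to terms xʲ·e^(−2βx) on [0, ∞); use ∫₀^∞ xʲ·e^(−2βx) dx = j!/(2β)^(j+1).
State is unnormalized: ∫|φ|² dx = 0.016000, and ∫φ*·x²·φ dx = 0.0076800, so ⟨x²⟩ = 0.0076800 / 0.016000.
⟨x²⟩ = 0.48000.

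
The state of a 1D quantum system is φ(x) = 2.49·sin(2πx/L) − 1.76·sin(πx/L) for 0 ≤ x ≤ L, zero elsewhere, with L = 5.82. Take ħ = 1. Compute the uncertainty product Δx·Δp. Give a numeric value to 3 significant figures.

0.930

Δx = √(⟨x²⟩−⟨x⟩²), Δp = √(⟨p²⟩−⟨p⟩²).
On 0 ≤ x ≤ L (j ≠ l): ∫sin²(jπx/L) dx = L/2, ∫sin(jπx/L)·sin(lπx/L) dx = 0; diagonal moments ∫x·sin²(jπx/L) dx = L²/4, ∫x²·sin²(jπx/L) dx = L³·(1/6 − 1/(4j²π²)); cross terms ∫x·sin(jπx/L)·sin(lπx/L) dx = 0 for j + l even and −4jlL²/(π²(j² − l²)²) for j + l odd, ∫x²·sin(jπx/L)·sin(lπx/L) dx = (−1)^(j+l)·4jlL³/(π²(j² − l²)²); higher powers the same way via product-to-sum and parts. d²/dx² sin(jπx/L) = −(jπ/L)²·sin(jπx/L); on 0 ≤ x ≤ L, ∫sin²(jπx/L) dx = L/2 and ∫sin(jπx/L)·sin(lπx/L) dx = 0 for j ≠ l, so only diagonal terms survive in ∫|φ|² and ∫φ·φ″; ∫φ·φ′ dx = [φ²/2] between the walls = 0.
Normalization: ∫|φ|² dx = 27.056.
⟨x⟩ = 3.8983, ⟨x²⟩ = 16.185 ⇒ Δx = 0.99413.
⟨p⟩ = 0.0000, ⟨p²⟩ = 0.87428 ⇒ Δp = 0.93503.
Δx·Δp = 0.92954.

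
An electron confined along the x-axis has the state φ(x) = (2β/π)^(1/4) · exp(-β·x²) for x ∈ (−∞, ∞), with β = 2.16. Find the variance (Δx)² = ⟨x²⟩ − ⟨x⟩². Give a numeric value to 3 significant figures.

0.116

Compute ⟨x⟩ and ⟨x²⟩ separately, then (Δx)² = ⟨x²⟩ − ⟨x⟩².
Gaussian moments: ∫x^(2j)·e^(−2βx²) dx = (2j−1)!!/(4β)^j · √(π/(2β)), odd powers integrate to 0; here √(π/(2β)) = 0.85277.
⟨x⟩ = 0.0000 and ⟨x²⟩ = 0.11574.
(Δx)² = 0.11574 − (0.0000)² = 0.11574.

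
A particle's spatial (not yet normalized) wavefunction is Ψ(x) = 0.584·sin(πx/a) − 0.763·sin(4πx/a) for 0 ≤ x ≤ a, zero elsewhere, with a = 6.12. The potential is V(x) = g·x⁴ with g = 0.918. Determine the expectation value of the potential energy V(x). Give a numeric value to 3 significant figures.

244.

⟨V⟩ = ∫ V(x)·|Ψ|² dx / ∫|Ψ|² dx.
On 0 ≤ x ≤ a (j ≠ l): ∫sin²(jπx/a) dx = a/2, ∫sin(jπx/a)·sin(lπx/a) dx = 0; diagonal moments ∫x·sin²(jπx/a) dx = a²/4, ∫x²·sin²(jπx/a) dx = a³·(1/6 − 1/(4j²π²)); cross terms ∫x·sin(jπx/a)·sin(lπx/a) dx = 0 for j + l even and −4jla²/(π²(j² − l²)²) for j + l odd, ∫x²·sin(jπx/a)·sin(lπx/a) dx = (−1)^(j+l)·4jla³/(π²(j² − l²)²); higher powers the same way via product-to-sum and parts.
State is unnormalized: ∫|Ψ|² dx = 2.8251, and ∫Ψ*·V(x)·Ψ dx = 689.67, so ⟨V⟩ = 689.67 / 2.8251.
⟨V⟩ = 244.13.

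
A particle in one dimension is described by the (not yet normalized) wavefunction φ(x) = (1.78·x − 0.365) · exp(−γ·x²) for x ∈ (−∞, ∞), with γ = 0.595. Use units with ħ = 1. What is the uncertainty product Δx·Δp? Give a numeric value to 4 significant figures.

Δx = √(⟨x²⟩−⟨x⟩²), Δp = √(⟨p²⟩−⟨p⟩²).
Expand each integrand as polynomial × e^(−2γx²) and use ∫x^(2j)·e^(−2γx²) dx = (2j−1)!!/(4γ)^j · √(π/(2γ)), odd powers → 0; here √(π/(2γ)) = 1.6248. Differentiate with the product rule, d/dx e^(−γx²) = −2γx·e^(−γx²).
Normalization: ∫|φ|² dx = 2.3795.
⟨x⟩ = -0.37280, ⟨x²⟩ = 1.1841 ⇒ Δx = 1.0223.
⟨p⟩ = 0.0000, ⟨p²⟩ = 1.6767 ⇒ Δp = 1.2949.
Δx·Δp = 1.3238.

1.324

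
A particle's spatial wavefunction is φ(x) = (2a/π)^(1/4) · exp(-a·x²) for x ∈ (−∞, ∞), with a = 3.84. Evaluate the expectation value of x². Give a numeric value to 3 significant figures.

0.0651

⟨x²⟩ = ∫ x²·|φ|² dx (integrals over the domain).
Gaussian moments: ∫x^(2j)·e^(−2ax²) dx = (2j−1)!!/(4a)^j · √(π/(2a)), odd powers integrate to 0; here √(π/(2a)) = 0.63958.
⟨x²⟩ = 0.065104.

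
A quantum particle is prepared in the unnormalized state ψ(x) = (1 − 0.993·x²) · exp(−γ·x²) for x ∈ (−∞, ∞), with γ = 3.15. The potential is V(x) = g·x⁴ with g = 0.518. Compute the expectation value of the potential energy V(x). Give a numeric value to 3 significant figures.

0.00488

⟨V⟩ = ∫ V(x)·|ψ|² dx / ∫|ψ|² dx.
Expand each integrand as polynomial × e^(−2γx²) and use ∫x^(2j)·e^(−2γx²) dx = (2j−1)!!/(4γ)^j · √(π/(2γ)), odd powers → 0; here √(π/(2γ)) = 0.70616.
State is unnormalized: ∫|ψ|² dx = 0.60802, and ∫ψ*·V(x)·ψ dx = 0.0029673, so ⟨V⟩ = 0.0029673 / 0.60802.
⟨V⟩ = 0.0048803.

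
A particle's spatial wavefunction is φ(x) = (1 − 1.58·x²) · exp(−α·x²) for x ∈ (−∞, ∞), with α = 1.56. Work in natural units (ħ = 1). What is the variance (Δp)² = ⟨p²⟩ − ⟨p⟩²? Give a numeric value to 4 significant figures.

Compute ⟨p⟩ and ⟨p²⟩ separately; (Δp)² = ⟨p²⟩ − ⟨p⟩².
Expand each integrand as polynomial × e^(−2αx²) and use ∫x^(2j)·e^(−2αx²) dx = (2j−1)!!/(4α)^j · √(π/(2α)), odd powers → 0; here √(π/(2α)) = 1.0035. Differentiate with the product rule, d/dx e^(−αx²) = −2αx·e^(−αx²).
Normalization: ∫|φ|² dx = 0.68830.
⟨p⟩ = 0.0000 and ⟨p²⟩ = 4.4467.
(Δp)² = 4.4467 − (0.0000)² = 4.4467.

4.447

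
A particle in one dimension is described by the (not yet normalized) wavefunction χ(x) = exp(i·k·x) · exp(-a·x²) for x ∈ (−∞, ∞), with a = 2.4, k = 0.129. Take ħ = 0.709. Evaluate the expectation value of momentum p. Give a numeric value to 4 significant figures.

p χ = −iħ dχ/dx; then ⟨p⟩ = ∫ χ*·(pχ) dx / ∫|χ|² dx.
Gaussian moments: ∫x^(2j)·e^(−2ax²) dx = (2j−1)!!/(4a)^j · √(π/(2a)), odd powers integrate to 0; here √(π/(2a)) = 0.80901. Derivatives: χ′ = (ik − 2ax)·χ, χ″ = ((ik − 2ax)² − 2a)·χ; the odd-in-x pieces drop out.
State is unnormalized: ∫|χ|² dx = 0.80901, and ∫χ*·(−iħ χ') dx = 0.073993, so ⟨p⟩ = 0.073993 / 0.80901.
⟨p⟩ = 0.091461.

0.09146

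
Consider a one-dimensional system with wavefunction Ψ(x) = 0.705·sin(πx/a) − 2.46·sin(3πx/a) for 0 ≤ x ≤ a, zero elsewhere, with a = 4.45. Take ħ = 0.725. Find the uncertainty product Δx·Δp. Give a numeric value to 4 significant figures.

Δx = √(⟨x²⟩−⟨x⟩²), Δp = √(⟨p²⟩−⟨p⟩²).
On 0 ≤ x ≤ a (j ≠ l): ∫sin²(jπx/a) dx = a/2, ∫sin(jπx/a)·sin(lπx/a) dx = 0; diagonal moments ∫x·sin²(jπx/a) dx = a²/4, ∫x²·sin²(jπx/a) dx = a³·(1/6 − 1/(4j²π²)); cross terms ∫x·sin(jπx/a)·sin(lπx/a) dx = 0 for j + l even and −4jla²/(π²(j² − l²)²) for j + l odd, ∫x²·sin(jπx/a)·sin(lπx/a) dx = (−1)^(j+l)·4jla³/(π²(j² − l²)²); higher powers the same way via product-to-sum and parts. d²/dx² sin(jπx/a) = −(jπ/a)²·sin(jπx/a); on 0 ≤ x ≤ a, ∫sin²(jπx/a) dx = a/2 and ∫sin(jπx/a)·sin(lπx/a) dx = 0 for j ≠ l, so only diagonal terms survive in ∫|Ψ|² and ∫Ψ·Ψ″; ∫Ψ·Ψ′ dx = [Ψ²/2] between the walls = 0.
Normalization: ∫|Ψ|² dx = 14.571.
⟨x⟩ = 2.2250, ⟨x²⟩ = 6.0232 ⇒ Δx = 1.0356.
⟨p⟩ = 0.0000, ⟨p²⟩ = 2.1987 ⇒ Δp = 1.4828.
Δx·Δp = 1.5356.

1.536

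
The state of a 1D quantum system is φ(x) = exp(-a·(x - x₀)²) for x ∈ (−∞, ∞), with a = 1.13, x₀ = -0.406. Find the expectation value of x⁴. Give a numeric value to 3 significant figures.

0.393

⟨x⁴⟩ = ∫ x⁴·|φ|² dx / ∫|φ|² dx (integrals over the domain).
Gaussian moments (u = x − x₀): ∫u^(2j)·e^(−2au²) du = (2j−1)!!/(4a)^j · √(π/(2a)), odd powers integrate to 0; here √(π/(2a)) = 1.1790.
State is unnormalized: ∫|φ|² dx = 1.1790, and ∫φ*·x⁴·φ dx = 0.46314, so ⟨x⁴⟩ = 0.46314 / 1.1790.
⟨x⁴⟩ = 0.39282.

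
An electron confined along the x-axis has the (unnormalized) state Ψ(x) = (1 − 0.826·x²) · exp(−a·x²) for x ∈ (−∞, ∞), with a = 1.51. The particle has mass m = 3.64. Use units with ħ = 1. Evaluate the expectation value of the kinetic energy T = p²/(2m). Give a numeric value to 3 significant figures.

T = −(ħ²/2m) d²/dx², so ⟨T⟩ = −(ħ²/2m) ∫ Ψ*·Ψ'' dx / ∫|Ψ|² dx; with m = 3.64.
Expand each integrand as polynomial × e^(−2ax²) and use ∫x^(2j)·e^(−2ax²) dx = (2j−1)!!/(4a)^j · √(π/(2a)), odd powers → 0; here √(π/(2a)) = 1.0199. Differentiate with the product rule, d/dx e^(−ax²) = −2ax·e^(−ax²).
State is unnormalized: ∫|Ψ|² dx = 0.79819, and ∫Ψ*·(−ħ²/2m · Ψ'') dx = 0.29711, so ⟨T⟩ = 0.29711 / 0.79819.
⟨T⟩ = 0.37223.

0.372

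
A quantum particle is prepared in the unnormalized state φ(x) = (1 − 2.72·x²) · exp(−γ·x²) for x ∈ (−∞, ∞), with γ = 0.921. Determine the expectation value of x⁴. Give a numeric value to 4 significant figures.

⟨x⁴⟩ = ∫ x⁴·|φ|² dx / ∫|φ|² dx (integrals over the domain).
Expand each integrand as polynomial × e^(−2γx²) and use ∫x^(2j)·e^(−2γx²) dx = (2j−1)!!/(4γ)^j · √(π/(2γ)), odd powers → 0; here √(π/(2γ)) = 1.3060.
State is unnormalized: ∫|φ|² dx = 1.5133, and ∫φ*·x⁴·φ dx = 3.6651, so ⟨x⁴⟩ = 3.6651 / 1.5133.
⟨x⁴⟩ = 2.4220.

2.422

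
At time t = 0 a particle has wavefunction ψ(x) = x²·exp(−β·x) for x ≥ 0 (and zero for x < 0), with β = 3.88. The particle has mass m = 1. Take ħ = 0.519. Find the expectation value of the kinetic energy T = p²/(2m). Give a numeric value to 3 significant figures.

T = −(ħ²/2m) d²/dx², so ⟨T⟩ = −(ħ²/2m) ∫ ψ*·ψ'' dx / ∫|ψ|² dx; with m = 1.
Differentiate x²·exp(−β·x) with the product rule; every integrand then reduces to terms xʲ·e^(−2βx) on [0, ∞), with ∫₀^∞ xʲ·e^(−2βx) dx = j!/(2β)^(j+1).
State is unnormalized: ∫|ψ|² dx = 0.00085291, and ∫ψ*·(−ħ²/2m · ψ'') dx = 0.00057643, so ⟨T⟩ = 0.00057643 / 0.00085291.
⟨T⟩ = 0.67584.

0.676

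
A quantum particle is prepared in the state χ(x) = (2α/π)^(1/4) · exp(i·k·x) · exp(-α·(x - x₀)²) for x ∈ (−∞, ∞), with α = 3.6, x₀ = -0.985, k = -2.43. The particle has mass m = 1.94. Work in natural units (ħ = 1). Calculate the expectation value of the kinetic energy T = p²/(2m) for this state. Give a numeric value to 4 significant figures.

2.450

T = −(ħ²/2m) d²/dx², so ⟨T⟩ = −(ħ²/2m) ∫ χ*·χ'' dx; with m = 1.94.
Gaussian moments (u = x − x₀): ∫u^(2j)·e^(−2αu²) du = (2j−1)!!/(4α)^j · √(π/(2α)), odd powers integrate to 0; here √(π/(2α)) = 0.66055. Derivatives: χ′ = (ik − 2αu)·χ, χ″ = ((ik − 2αu)² − 2α)·χ; the odd-in-u pieces drop out.
⟨T⟩ = 2.4497.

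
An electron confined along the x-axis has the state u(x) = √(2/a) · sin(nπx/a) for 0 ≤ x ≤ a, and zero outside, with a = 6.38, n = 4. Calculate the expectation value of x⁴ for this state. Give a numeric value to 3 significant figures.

⟨x⁴⟩ = ∫ x⁴·|u|² dx (integrals over the domain).
With sin²θ = (1 − cos2θ)/2 on 0 ≤ x ≤ a: ∫sin²(nπx/a) dx = a/2, ∫x·sin²(nπx/a) dx = a²/4, ∫x²·sin²(nπx/a) dx = a³·(1/6 − 1/(4n²π²)); higher powers xᵏ the same way, integrating xᵏ·cos(2nπx/a) by parts.
⟨x⁴⟩ = 320.98.

321.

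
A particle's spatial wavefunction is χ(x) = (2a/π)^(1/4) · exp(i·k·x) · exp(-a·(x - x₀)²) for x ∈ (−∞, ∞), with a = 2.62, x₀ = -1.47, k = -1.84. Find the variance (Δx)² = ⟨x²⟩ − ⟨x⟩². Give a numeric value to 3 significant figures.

Compute ⟨x⟩ and ⟨x²⟩ separately, then (Δx)² = ⟨x²⟩ − ⟨x⟩².
Gaussian moments (u = x − x₀): ∫u^(2j)·e^(−2au²) du = (2j−1)!!/(4a)^j · √(π/(2a)), odd powers integrate to 0; here √(π/(2a)) = 0.77430.
⟨x⟩ = -1.4700 and ⟨x²⟩ = 2.2563.
(Δx)² = 2.2563 − (-1.4700)² = 0.095420.

0.0954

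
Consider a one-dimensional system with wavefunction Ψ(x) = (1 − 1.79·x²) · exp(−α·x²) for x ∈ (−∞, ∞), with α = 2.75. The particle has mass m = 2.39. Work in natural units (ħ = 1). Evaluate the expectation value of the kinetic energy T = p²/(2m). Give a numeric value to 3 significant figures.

T = −(ħ²/2m) d²/dx², so ⟨T⟩ = −(ħ²/2m) ∫ Ψ*·Ψ'' dx / ∫|Ψ|² dx; with m = 2.39.
Expand each integrand as polynomial × e^(−2αx²) and use ∫x^(2j)·e^(−2αx²) dx = (2j−1)!!/(4α)^j · √(π/(2α)), odd powers → 0; here √(π/(2α)) = 0.75578. Differentiate with the product rule, d/dx e^(−αx²) = −2αx·e^(−αx²).
State is unnormalized: ∫|Ψ|² dx = 0.56985, and ∫Ψ*·(−ħ²/2m · Ψ'') dx = 0.65692, so ⟨T⟩ = 0.65692 / 0.56985.
⟨T⟩ = 1.1528.

1.15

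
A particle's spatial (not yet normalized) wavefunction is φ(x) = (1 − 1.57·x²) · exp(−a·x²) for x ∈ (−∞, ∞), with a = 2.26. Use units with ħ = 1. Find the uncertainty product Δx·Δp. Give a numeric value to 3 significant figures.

0.538

Δx = √(⟨x²⟩−⟨x⟩²), Δp = √(⟨p²⟩−⟨p⟩²).
Expand each integrand as polynomial × e^(−2ax²) and use ∫x^(2j)·e^(−2ax²) dx = (2j−1)!!/(4a)^j · √(π/(2a)), odd powers → 0; here √(π/(2a)) = 0.83369. Differentiate with the product rule, d/dx e^(−ax²) = −2ax·e^(−ax²).
Normalization: ∫|φ|² dx = 0.61955.
⟨x⟩ = 0.0000, ⟨x²⟩ = 0.061089 ⇒ Δx = 0.24716.
⟨p⟩ = 0.0000, ⟨p²⟩ = 4.7396 ⇒ Δp = 2.1771.
Δx·Δp = 0.53809.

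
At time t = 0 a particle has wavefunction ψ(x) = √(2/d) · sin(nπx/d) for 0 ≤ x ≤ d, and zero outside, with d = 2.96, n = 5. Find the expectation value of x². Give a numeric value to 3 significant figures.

⟨x²⟩ = ∫ x²·|ψ|² dx (integrals over the domain).
With sin²θ = (1 − cos2θ)/2 on 0 ≤ x ≤ d: ∫sin²(nπx/d) dx = d/2, ∫x·sin²(nπx/d) dx = d²/4, ∫x²·sin²(nπx/d) dx = d³·(1/6 − 1/(4n²π²)); higher powers xᵏ the same way, integrating xᵏ·cos(2nπx/d) by parts.
⟨x²⟩ = 2.9028.

2.90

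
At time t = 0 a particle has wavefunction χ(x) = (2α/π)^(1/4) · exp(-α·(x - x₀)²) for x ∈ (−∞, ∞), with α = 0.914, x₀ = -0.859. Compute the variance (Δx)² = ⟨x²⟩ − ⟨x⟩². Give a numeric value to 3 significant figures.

Compute ⟨x⟩ and ⟨x²⟩ separately, then (Δx)² = ⟨x²⟩ − ⟨x⟩².
Gaussian moments (u = x − x₀): ∫u^(2j)·e^(−2αu²) du = (2j−1)!!/(4α)^j · √(π/(2α)), odd powers integrate to 0; here √(π/(2α)) = 1.3110.
⟨x⟩ = -0.85900 and ⟨x²⟩ = 1.0114.
(Δx)² = 1.0114 − (-0.85900)² = 0.27352.

0.274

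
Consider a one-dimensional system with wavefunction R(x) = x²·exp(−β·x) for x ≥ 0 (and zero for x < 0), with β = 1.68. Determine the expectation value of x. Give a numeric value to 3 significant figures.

⟨x⟩ = ∫ x·|R|² dx / ∫|R|² dx (integrals over the domain).
Every integrand reduces to terms xʲ·e^(−2βx) on [0, ∞); use ∫₀^∞ xʲ·e^(−2βx) dx = j!/(2β)^(j+1).
State is unnormalized: ∫|R|² dx = 0.056042, and ∫R*·x·R dx = 0.083396, so ⟨x⟩ = 0.083396 / 0.056042.
⟨x⟩ = 1.4881.

1.49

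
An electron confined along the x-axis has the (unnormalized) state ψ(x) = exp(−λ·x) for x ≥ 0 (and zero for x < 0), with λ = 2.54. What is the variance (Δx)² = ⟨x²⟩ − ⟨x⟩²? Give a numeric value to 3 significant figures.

0.0388

Compute ⟨x⟩ and ⟨x²⟩ separately, then (Δx)² = ⟨x²⟩ − ⟨x⟩².
Every integrand reduces to terms xʲ·e^(−2λx) on [0, ∞); use ∫₀^∞ xʲ·e^(−2λx) dx = j!/(2λ)^(j+1).
Normalization: ∫|ψ|² dx = 0.19685.
⟨x⟩ = 0.19685 and ⟨x²⟩ = 0.077500.
(Δx)² = 0.077500 − (0.19685)² = 0.038750.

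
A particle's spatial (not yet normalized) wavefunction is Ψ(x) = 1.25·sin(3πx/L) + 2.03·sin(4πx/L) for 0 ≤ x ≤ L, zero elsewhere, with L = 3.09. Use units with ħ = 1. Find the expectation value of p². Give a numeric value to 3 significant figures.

p² Ψ = −ħ² d²Ψ/dx²; ⟨p²⟩ = −ħ² ∫ Ψ*·Ψ'' dx / ∫|Ψ|² dx.
d²/dx² sin(jπx/L) = −(jπ/L)²·sin(jπx/L); on 0 ≤ x ≤ L, ∫sin²(jπx/L) dx = L/2 and ∫sin(jπx/L)·sin(lπx/L) dx = 0 for j ≠ l, so only diagonal terms survive in ∫|Ψ|² and ∫Ψ·Ψ″; ∫Ψ·Ψ′ dx = [Ψ²/2] between the walls = 0.
State is unnormalized: ∫|Ψ|² dx = 8.7809, and ∫Ψ*·(−ħ² Ψ'') dx = 127.76, so ⟨p²⟩ = 127.76 / 8.7809.
⟨p²⟩ = 14.549.

14.5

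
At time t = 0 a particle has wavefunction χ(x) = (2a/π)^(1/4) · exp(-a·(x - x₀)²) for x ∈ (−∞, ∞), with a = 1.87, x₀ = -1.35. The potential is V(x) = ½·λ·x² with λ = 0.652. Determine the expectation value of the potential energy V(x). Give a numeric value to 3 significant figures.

⟨V⟩ = ∫ V(x)·|χ|² dx.
Gaussian moments (u = x − x₀): ∫u^(2j)·e^(−2au²) du = (2j−1)!!/(4a)^j · √(π/(2a)), odd powers integrate to 0; here √(π/(2a)) = 0.91651.
⟨V⟩ = 0.63772.

0.638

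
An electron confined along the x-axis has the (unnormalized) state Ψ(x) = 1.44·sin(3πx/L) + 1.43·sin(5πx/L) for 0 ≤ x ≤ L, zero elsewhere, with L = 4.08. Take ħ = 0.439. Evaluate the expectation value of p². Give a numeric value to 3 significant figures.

p² Ψ = −ħ² d²Ψ/dx²; ⟨p²⟩ = −ħ² ∫ Ψ*·Ψ'' dx / ∫|Ψ|² dx.
d²/dx² sin(jπx/L) = −(jπ/L)²·sin(jπx/L); on 0 ≤ x ≤ L, ∫sin²(jπx/L) dx = L/2 and ∫sin(jπx/L)·sin(lπx/L) dx = 0 for j ≠ l, so only diagonal terms survive in ∫|Ψ|² and ∫Ψ·Ψ″; ∫Ψ·Ψ′ dx = [Ψ²/2] between the walls = 0.
State is unnormalized: ∫|Ψ|² dx = 8.4017, and ∫Ψ*·(−ħ² Ψ'') dx = 16.267, so ⟨p²⟩ = 16.267 / 8.4017.
⟨p²⟩ = 1.9361.

1.94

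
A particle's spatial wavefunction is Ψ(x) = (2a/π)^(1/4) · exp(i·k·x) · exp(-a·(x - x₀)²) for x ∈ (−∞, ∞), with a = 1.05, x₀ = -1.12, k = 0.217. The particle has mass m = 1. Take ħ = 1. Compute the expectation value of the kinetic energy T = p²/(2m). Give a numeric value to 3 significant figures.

T = −(ħ²/2m) d²/dx², so ⟨T⟩ = −(ħ²/2m) ∫ Ψ*·Ψ'' dx; with m = 1.
Gaussian moments (u = x − x₀): ∫u^(2j)·e^(−2au²) du = (2j−1)!!/(4a)^j · √(π/(2a)), odd powers integrate to 0; here √(π/(2a)) = 1.2231. Derivatives: Ψ′ = (ik − 2au)·Ψ, Ψ″ = ((ik − 2au)² − 2a)·Ψ; the odd-in-u pieces drop out.
⟨T⟩ = 0.54854.

0.549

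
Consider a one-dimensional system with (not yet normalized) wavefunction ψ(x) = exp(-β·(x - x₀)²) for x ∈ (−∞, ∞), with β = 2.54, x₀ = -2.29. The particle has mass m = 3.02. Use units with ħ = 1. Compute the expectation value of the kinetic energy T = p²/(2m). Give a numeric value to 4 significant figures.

T = −(ħ²/2m) d²/dx², so ⟨T⟩ = −(ħ²/2m) ∫ ψ*·ψ'' dx / ∫|ψ|² dx; with m = 3.02.
Gaussian moments (u = x − x₀): ∫u^(2j)·e^(−2βu²) du = (2j−1)!!/(4β)^j · √(π/(2β)), odd powers integrate to 0; here √(π/(2β)) = 0.78640. Derivatives: d/dx e^(−βu²) = −2βu·e^(−βu²), d²/dx² e^(−βu²) = (4β²u² − 2β)·e^(−βu²).
State is unnormalized: ∫|ψ|² dx = 0.78640, and ∫ψ*·(−ħ²/2m · ψ'') dx = 0.33070, so ⟨T⟩ = 0.33070 / 0.78640.
⟨T⟩ = 0.42053.

0.4205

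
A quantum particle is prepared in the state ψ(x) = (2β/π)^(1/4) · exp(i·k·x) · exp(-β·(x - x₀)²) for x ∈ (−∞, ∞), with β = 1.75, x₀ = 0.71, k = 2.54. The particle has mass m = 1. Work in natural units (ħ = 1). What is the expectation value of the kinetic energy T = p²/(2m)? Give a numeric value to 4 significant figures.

T = −(ħ²/2m) d²/dx², so ⟨T⟩ = −(ħ²/2m) ∫ ψ*·ψ'' dx; with m = 1.
Gaussian moments (u = x − x₀): ∫u^(2j)·e^(−2βu²) du = (2j−1)!!/(4β)^j · √(π/(2β)), odd powers integrate to 0; here √(π/(2β)) = 0.94742. Derivatives: ψ′ = (ik − 2βu)·ψ, ψ″ = ((ik − 2βu)² − 2β)·ψ; the odd-in-u pieces drop out.
⟨T⟩ = 4.1008.

4.101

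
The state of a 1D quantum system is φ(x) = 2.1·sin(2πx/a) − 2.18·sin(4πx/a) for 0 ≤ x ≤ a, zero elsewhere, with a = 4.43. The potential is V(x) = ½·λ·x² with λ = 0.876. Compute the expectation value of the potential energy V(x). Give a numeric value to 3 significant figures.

⟨V⟩ = ∫ V(x)·|φ|² dx / ∫|φ|² dx.
On 0 ≤ x ≤ a (j ≠ l): ∫sin²(jπx/a) dx = a/2, ∫sin(jπx/a)·sin(lπx/a) dx = 0; diagonal moments ∫x·sin²(jπx/a) dx = a²/4, ∫x²·sin²(jπx/a) dx = a³·(1/6 − 1/(4j²π²)); cross terms ∫x·sin(jπx/a)·sin(lπx/a) dx = 0 for j + l even and −4jla²/(π²(j² − l²)²) for j + l odd, ∫x²·sin(jπx/a)·sin(lπx/a) dx = (−1)^(j+l)·4jla³/(π²(j² − l²)²); higher powers the same way via product-to-sum and parts.
State is unnormalized: ∫|φ|² dx = 20.295, and ∫φ*·V(x)·φ dx = 48.949, so ⟨V⟩ = 48.949 / 20.295.
⟨V⟩ = 2.4119.

2.41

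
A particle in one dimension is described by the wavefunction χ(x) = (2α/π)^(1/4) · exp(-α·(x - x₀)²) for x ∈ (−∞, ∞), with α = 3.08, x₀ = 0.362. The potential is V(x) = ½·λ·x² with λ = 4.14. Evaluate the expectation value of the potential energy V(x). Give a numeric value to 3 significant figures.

⟨V⟩ = ∫ V(x)·|χ|² dx.
Gaussian moments (u = x − x₀): ∫u^(2j)·e^(−2αu²) du = (2j−1)!!/(4α)^j · √(π/(2α)), odd powers integrate to 0; here √(π/(2α)) = 0.71414.
⟨V⟩ = 0.43928.

0.439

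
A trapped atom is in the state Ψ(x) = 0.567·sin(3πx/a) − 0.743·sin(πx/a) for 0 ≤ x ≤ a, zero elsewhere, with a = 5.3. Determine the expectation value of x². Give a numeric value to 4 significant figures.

7.376

⟨x²⟩ = ∫ x²·|Ψ|² dx / ∫|Ψ|² dx (integrals over the domain).
On 0 ≤ x ≤ a (j ≠ l): ∫sin²(jπx/a) dx = a/2, ∫sin(jπx/a)·sin(lπx/a) dx = 0; diagonal moments ∫x·sin²(jπx/a) dx = a²/4, ∫x²·sin²(jπx/a) dx = a³·(1/6 − 1/(4j²π²)); cross terms ∫x·sin(jπx/a)·sin(lπx/a) dx = 0 for j + l even and −4jla²/(π²(j² − l²)²) for j + l odd, ∫x²·sin(jπx/a)·sin(lπx/a) dx = (−1)^(j+l)·4jla³/(π²(j² − l²)²); higher powers the same way via product-to-sum and parts.
State is unnormalized: ∫|Ψ|² dx = 2.3149, and ∫Ψ*·x²·Ψ dx = 17.075, so ⟨x²⟩ = 17.075 / 2.3149.
⟨x²⟩ = 7.3764.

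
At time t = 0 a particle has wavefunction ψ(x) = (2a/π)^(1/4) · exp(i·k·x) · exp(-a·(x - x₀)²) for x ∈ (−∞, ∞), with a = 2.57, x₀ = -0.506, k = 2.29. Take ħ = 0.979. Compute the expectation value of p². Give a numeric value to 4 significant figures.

7.489

p² ψ = −ħ² d²ψ/dx²; ⟨p²⟩ = −ħ² ∫ ψ*·ψ'' dx.
Gaussian moments (u = x − x₀): ∫u^(2j)·e^(−2au²) du = (2j−1)!!/(4a)^j · √(π/(2a)), odd powers integrate to 0; here √(π/(2a)) = 0.78180. Derivatives: ψ′ = (ik − 2au)·ψ, ψ″ = ((ik − 2au)² − 2a)·ψ; the odd-in-u pieces drop out.
⟨p²⟩ = 7.4894.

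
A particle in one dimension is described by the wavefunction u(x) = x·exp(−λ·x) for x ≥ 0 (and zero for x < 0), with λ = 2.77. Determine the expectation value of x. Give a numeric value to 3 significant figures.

⟨x⟩ = ∫ x·|u|² dx / ∫|u|² dx (integrals over the domain).
Every integrand reduces to terms xʲ·e^(−2λx) on [0, ∞); use ∫₀^∞ xʲ·e^(−2λx) dx = j!/(2λ)^(j+1).
State is unnormalized: ∫|u|² dx = 0.011763, and ∫u*·x·u dx = 0.0063696, so ⟨x⟩ = 0.0063696 / 0.011763.
⟨x⟩ = 0.54152.

0.542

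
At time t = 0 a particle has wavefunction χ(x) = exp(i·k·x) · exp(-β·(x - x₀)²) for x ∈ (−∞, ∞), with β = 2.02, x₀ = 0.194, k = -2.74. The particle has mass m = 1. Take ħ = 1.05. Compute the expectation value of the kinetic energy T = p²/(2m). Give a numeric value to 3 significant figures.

T = −(ħ²/2m) d²/dx², so ⟨T⟩ = −(ħ²/2m) ∫ χ*·χ'' dx / ∫|χ|² dx; with m = 1.
Gaussian moments (u = x − x₀): ∫u^(2j)·e^(−2βu²) du = (2j−1)!!/(4β)^j · √(π/(2β)), odd powers integrate to 0; here √(π/(2β)) = 0.88183. Derivatives: χ′ = (ik − 2βu)·χ, χ″ = ((ik − 2βu)² − 2β)·χ; the odd-in-u pieces drop out.
State is unnormalized: ∫|χ|² dx = 0.88183, and ∫χ*·(−ħ²/2m · χ'') dx = 4.6314, so ⟨T⟩ = 4.6314 / 0.88183.
⟨T⟩ = 5.2521.

5.25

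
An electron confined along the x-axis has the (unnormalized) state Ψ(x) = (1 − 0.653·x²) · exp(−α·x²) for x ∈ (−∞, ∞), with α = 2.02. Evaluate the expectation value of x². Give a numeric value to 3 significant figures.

0.0884

⟨x²⟩ = ∫ x²·|Ψ|² dx / ∫|Ψ|² dx (integrals over the domain).
Expand each integrand as polynomial × e^(−2αx²) and use ∫x^(2j)·e^(−2αx²) dx = (2j−1)!!/(4α)^j · √(π/(2α)), odd powers → 0; here √(π/(2α)) = 0.88183.
State is unnormalized: ∫|Ψ|² dx = 0.75657, and ∫Ψ*·x²·Ψ dx = 0.066909, so ⟨x²⟩ = 0.066909 / 0.75657.
⟨x²⟩ = 0.088436.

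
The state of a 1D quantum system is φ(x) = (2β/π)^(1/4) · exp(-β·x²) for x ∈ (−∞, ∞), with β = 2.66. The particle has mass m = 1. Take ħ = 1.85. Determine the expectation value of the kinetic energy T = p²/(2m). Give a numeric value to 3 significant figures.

T = −(ħ²/2m) d²/dx², so ⟨T⟩ = −(ħ²/2m) ∫ φ*·φ'' dx; with m = 1.
Gaussian moments: ∫x^(2j)·e^(−2βx²) dx = (2j−1)!!/(4β)^j · √(π/(2β)), odd powers integrate to 0; here √(π/(2β)) = 0.76846. Derivatives: d/dx e^(−βx²) = −2βx·e^(−βx²), d²/dx² e^(−βx²) = (4β²x² − 2β)·e^(−βx²).
⟨T⟩ = 4.5519.

4.55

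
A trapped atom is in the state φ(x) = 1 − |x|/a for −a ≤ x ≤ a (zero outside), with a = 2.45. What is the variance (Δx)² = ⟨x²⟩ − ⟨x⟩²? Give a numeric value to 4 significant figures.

Compute ⟨x⟩ and ⟨x²⟩ separately, then (Δx)² = ⟨x²⟩ − ⟨x⟩².
φ is even, so ∫ over [−a, a] = 2∫₀ᵃ with φ = 1 − x/a there: ∫₀ᵃ (1 − x/a)² dx = a/3, ∫₀ᵃ x²(1 − x/a)² dx = a³/30, ∫₀ᵃ x⁴(1 − x/a)² dx = a⁵/105.
Normalization: ∫|φ|² dx = 1.6333.
⟨x⟩ = 0.0000 and ⟨x²⟩ = 0.60025.
(Δx)² = 0.60025 − (0.0000)² = 0.60025.

0.6003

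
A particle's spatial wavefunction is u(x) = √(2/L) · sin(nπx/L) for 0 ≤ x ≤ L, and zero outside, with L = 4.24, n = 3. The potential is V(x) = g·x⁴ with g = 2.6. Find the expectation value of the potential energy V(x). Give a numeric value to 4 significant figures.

158.8

⟨V⟩ = ∫ V(x)·|u|² dx.
With sin²θ = (1 − cos2θ)/2 on 0 ≤ x ≤ L: ∫sin²(nπx/L) dx = L/2, ∫x·sin²(nπx/L) dx = L²/4, ∫x²·sin²(nπx/L) dx = L³·(1/6 − 1/(4n²π²)); higher powers xᵏ the same way, integrating xᵏ·cos(2nπx/L) by parts.
⟨V⟩ = 158.76.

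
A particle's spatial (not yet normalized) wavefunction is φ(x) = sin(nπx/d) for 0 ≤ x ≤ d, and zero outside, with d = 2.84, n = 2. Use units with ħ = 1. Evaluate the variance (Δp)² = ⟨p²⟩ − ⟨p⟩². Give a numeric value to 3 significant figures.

4.89

Compute ⟨p⟩ and ⟨p²⟩ separately; (Δp)² = ⟨p²⟩ − ⟨p⟩².
d/dx sin(nπx/d) = (nπ/d)·cos(nπx/d) and d²/dx² sin(nπx/d) = −(nπ/d)²·sin(nπx/d); on 0 ≤ x ≤ d, ∫sin²(nπx/d) dx = d/2 and ∫sin(nπx/d)·cos(nπx/d) dx = 0.
Normalization: ∫|φ|² dx = 1.4200.
⟨p⟩ = 0.0000 and ⟨p²⟩ = 4.8947.
(Δp)² = 4.8947 − (0.0000)² = 4.8947.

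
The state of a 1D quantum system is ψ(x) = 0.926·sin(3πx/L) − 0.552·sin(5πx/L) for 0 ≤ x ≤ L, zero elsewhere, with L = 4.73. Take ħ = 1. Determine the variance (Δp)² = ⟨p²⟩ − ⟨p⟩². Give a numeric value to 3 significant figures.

5.82

Compute ⟨p⟩ and ⟨p²⟩ separately; (Δp)² = ⟨p²⟩ − ⟨p⟩².
d²/dx² sin(jπx/L) = −(jπ/L)²·sin(jπx/L); on 0 ≤ x ≤ L, ∫sin²(jπx/L) dx = L/2 and ∫sin(jπx/L)·sin(lπx/L) dx = 0 for j ≠ l, so only diagonal terms survive in ∫|ψ|² and ∫ψ·ψ″; ∫ψ·ψ′ dx = [ψ²/2] between the walls = 0.
Normalization: ∫|ψ|² dx = 2.7486.
⟨p⟩ = 0.0000 and ⟨p²⟩ = 5.8208.
(Δp)² = 5.8208 − (0.0000)² = 5.8208.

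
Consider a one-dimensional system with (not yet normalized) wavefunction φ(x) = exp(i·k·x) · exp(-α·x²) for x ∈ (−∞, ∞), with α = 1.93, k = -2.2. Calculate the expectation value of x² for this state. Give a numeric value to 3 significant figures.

⟨x²⟩ = ∫ x²·|φ|² dx / ∫|φ|² dx (integrals over the domain).
Gaussian moments: ∫x^(2j)·e^(−2αx²) dx = (2j−1)!!/(4α)^j · √(π/(2α)), odd powers integrate to 0; here √(π/(2α)) = 0.90216.
State is unnormalized: ∫|φ|² dx = 0.90216, and ∫φ*·x²·φ dx = 0.11686, so ⟨x²⟩ = 0.11686 / 0.90216.
⟨x²⟩ = 0.12953.

0.130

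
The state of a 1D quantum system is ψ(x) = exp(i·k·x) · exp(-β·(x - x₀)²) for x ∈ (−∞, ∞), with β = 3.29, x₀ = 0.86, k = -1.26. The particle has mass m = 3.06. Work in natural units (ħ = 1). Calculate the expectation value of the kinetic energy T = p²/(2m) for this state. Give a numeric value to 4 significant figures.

0.7970

T = −(ħ²/2m) d²/dx², so ⟨T⟩ = −(ħ²/2m) ∫ ψ*·ψ'' dx / ∫|ψ|² dx; with m = 3.06.
Gaussian moments (u = x − x₀): ∫u^(2j)·e^(−2βu²) du = (2j−1)!!/(4β)^j · √(π/(2β)), odd powers integrate to 0; here √(π/(2β)) = 0.69097. Derivatives: ψ′ = (ik − 2βu)·ψ, ψ″ = ((ik − 2βu)² − 2β)·ψ; the odd-in-u pieces drop out.
State is unnormalized: ∫|ψ|² dx = 0.69097, and ∫ψ*·(−ħ²/2m · ψ'') dx = 0.55070, so ⟨T⟩ = 0.55070 / 0.69097.
⟨T⟩ = 0.79699.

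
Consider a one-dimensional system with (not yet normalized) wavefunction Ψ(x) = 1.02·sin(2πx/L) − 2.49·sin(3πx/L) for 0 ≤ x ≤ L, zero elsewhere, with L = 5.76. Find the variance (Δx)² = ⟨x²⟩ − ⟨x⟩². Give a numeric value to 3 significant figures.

Compute ⟨x⟩ and ⟨x²⟩ separately, then (Δx)² = ⟨x²⟩ − ⟨x⟩².
On 0 ≤ x ≤ L (j ≠ l): ∫sin²(jπx/L) dx = L/2, ∫sin(jπx/L)·sin(lπx/L) dx = 0; diagonal moments ∫x·sin²(jπx/L) dx = L²/4, ∫x²·sin²(jπx/L) dx = L³·(1/6 − 1/(4j²π²)); cross terms ∫x·sin(jπx/L)·sin(lπx/L) dx = 0 for j + l even and −4jlL²/(π²(j² − l²)²) for j + l odd, ∫x²·sin(jπx/L)·sin(lπx/L) dx = (−1)^(j+l)·4jlL³/(π²(j² − l²)²); higher powers the same way via product-to-sum and parts.
Normalization: ∫|Ψ|² dx = 20.853.
⟨x⟩ = 3.6661 and ⟨x²⟩ = 15.367.
(Δx)² = 15.367 − (3.6661)² = 1.9265.

1.93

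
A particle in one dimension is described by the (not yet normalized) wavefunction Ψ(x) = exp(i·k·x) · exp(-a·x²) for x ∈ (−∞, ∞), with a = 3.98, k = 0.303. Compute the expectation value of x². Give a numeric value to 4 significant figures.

⟨x²⟩ = ∫ x²·|Ψ|² dx / ∫|Ψ|² dx (integrals over the domain).
Gaussian moments: ∫x^(2j)·e^(−2ax²) dx = (2j−1)!!/(4a)^j · √(π/(2a)), odd powers integrate to 0; here √(π/(2a)) = 0.62823.
State is unnormalized: ∫|Ψ|² dx = 0.62823, and ∫Ψ*·x²·Ψ dx = 0.039462, so ⟨x²⟩ = 0.039462 / 0.62823.
⟨x²⟩ = 0.062814.

0.06281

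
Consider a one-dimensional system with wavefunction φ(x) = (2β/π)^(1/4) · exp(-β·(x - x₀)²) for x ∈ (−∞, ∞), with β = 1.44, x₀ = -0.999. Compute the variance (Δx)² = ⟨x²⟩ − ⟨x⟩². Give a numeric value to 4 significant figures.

Compute ⟨x⟩ and ⟨x²⟩ separately, then (Δx)² = ⟨x²⟩ − ⟨x⟩².
Gaussian moments (u = x − x₀): ∫u^(2j)·e^(−2βu²) du = (2j−1)!!/(4β)^j · √(π/(2β)), odd powers integrate to 0; here √(π/(2β)) = 1.0444.
⟨x⟩ = -0.99900 and ⟨x²⟩ = 1.1716.
(Δx)² = 1.1716 − (-0.99900)² = 0.17361.

0.1736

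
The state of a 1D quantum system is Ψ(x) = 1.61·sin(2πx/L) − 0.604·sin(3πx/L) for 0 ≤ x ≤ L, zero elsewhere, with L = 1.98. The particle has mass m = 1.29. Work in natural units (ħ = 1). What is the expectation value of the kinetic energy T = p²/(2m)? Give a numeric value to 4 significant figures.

4.505

T = −(ħ²/2m) d²/dx², so ⟨T⟩ = −(ħ²/2m) ∫ Ψ*·Ψ'' dx / ∫|Ψ|² dx; with m = 1.29.
d²/dx² sin(jπx/L) = −(jπ/L)²·sin(jπx/L); on 0 ≤ x ≤ L, ∫sin²(jπx/L) dx = L/2 and ∫sin(jπx/L)·sin(lπx/L) dx = 0 for j ≠ l, so only diagonal terms survive in ∫|Ψ|² and ∫Ψ·Ψ″; ∫Ψ·Ψ′ dx = [Ψ²/2] between the walls = 0.
State is unnormalized: ∫|Ψ|² dx = 2.9273, and ∫Ψ*·(−ħ²/2m · Ψ'') dx = 13.188, so ⟨T⟩ = 13.188 / 2.9273.
⟨T⟩ = 4.5050.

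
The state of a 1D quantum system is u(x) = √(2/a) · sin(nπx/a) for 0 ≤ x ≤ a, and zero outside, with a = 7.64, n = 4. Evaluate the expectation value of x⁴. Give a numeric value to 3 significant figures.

⟨x⁴⟩ = ∫ x⁴·|u|² dx (integrals over the domain).
With sin²θ = (1 − cos2θ)/2 on 0 ≤ x ≤ a: ∫sin²(nπx/a) dx = a/2, ∫x·sin²(nπx/a) dx = a²/4, ∫x²·sin²(nπx/a) dx = a³·(1/6 − 1/(4n²π²)); higher powers xᵏ the same way, integrating xᵏ·cos(2nπx/a) by parts.
⟨x⁴⟩ = 660.03.

660.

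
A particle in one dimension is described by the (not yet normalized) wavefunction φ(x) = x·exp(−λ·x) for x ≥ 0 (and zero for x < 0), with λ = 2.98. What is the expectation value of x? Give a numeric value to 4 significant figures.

⟨x⟩ = ∫ x·|φ|² dx / ∫|φ|² dx (integrals over the domain).
Every integrand reduces to terms xʲ·e^(−2λx) on [0, ∞); use ∫₀^∞ xʲ·e^(−2λx) dx = j!/(2λ)^(j+1).
State is unnormalized: ∫|φ|² dx = 0.0094469, and ∫φ*·x·φ dx = 0.0047552, so ⟨x⟩ = 0.0047552 / 0.0094469.
⟨x⟩ = 0.50336.

0.5034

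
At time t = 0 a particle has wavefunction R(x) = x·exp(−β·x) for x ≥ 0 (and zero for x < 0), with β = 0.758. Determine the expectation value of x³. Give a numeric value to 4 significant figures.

⟨x³⟩ = ∫ x³·|R|² dx / ∫|R|² dx (integrals over the domain).
Every integrand reduces to terms xʲ·e^(−2βx) on [0, ∞); use ∫₀^∞ xʲ·e^(−2βx) dx = j!/(2β)^(j+1).
State is unnormalized: ∫|R|² dx = 0.57403, and ∫R*·x³·R dx = 9.8852, so ⟨x³⟩ = 9.8852 / 0.57403.
⟨x³⟩ = 17.221.

17.22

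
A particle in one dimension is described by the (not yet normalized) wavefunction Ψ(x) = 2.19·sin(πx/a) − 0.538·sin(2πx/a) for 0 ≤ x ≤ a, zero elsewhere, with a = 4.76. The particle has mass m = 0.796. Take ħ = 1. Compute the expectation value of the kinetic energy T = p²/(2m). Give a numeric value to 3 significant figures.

T = −(ħ²/2m) d²/dx², so ⟨T⟩ = −(ħ²/2m) ∫ Ψ*·Ψ'' dx / ∫|Ψ|² dx; with m = 0.796.
d²/dx² sin(jπx/a) = −(jπ/a)²·sin(jπx/a); on 0 ≤ x ≤ a, ∫sin²(jπx/a) dx = a/2 and ∫sin(jπx/a)·sin(lπx/a) dx = 0 for j ≠ l, so only diagonal terms survive in ∫|Ψ|² and ∫Ψ·Ψ″; ∫Ψ·Ψ′ dx = [Ψ²/2] between the walls = 0.
State is unnormalized: ∫|Ψ|² dx = 12.104, and ∫Ψ*·(−ħ²/2m · Ψ'') dx = 3.8772, so ⟨T⟩ = 3.8772 / 12.104.
⟨T⟩ = 0.32034.

0.320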